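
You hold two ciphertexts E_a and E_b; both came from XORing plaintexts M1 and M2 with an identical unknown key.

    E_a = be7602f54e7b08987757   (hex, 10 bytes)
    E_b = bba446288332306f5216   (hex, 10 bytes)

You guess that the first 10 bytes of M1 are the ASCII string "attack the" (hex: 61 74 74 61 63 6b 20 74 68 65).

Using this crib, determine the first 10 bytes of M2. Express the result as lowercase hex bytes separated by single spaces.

64 a6 30 bc ae 22 18 83 4d 24

First, E_a ⊕ E_b = (M1 ⊕ K) ⊕ (M2 ⊕ K) = M1 ⊕ M2, so the key drops out. Then M2 = (M1 ⊕ M2) ⊕ M1 over the first 10 bytes.
byte 0: (be XOR bb) XOR 61 = 05 XOR 61 = 64
byte 1: (76 XOR a4) XOR 74 = d2 XOR 74 = a6
byte 2: (02 XOR 46) XOR 74 = 44 XOR 74 = 30
byte 3: (f5 XOR 28) XOR 61 = dd XOR 61 = bc
byte 4: (4e XOR 83) XOR 63 = cd XOR 63 = ae
byte 5: (7b XOR 32) XOR 6b = 49 XOR 6b = 22
byte 6: (08 XOR 30) XOR 20 = 38 XOR 20 = 18
byte 7: (98 XOR 6f) XOR 74 = f7 XOR 74 = 83
byte 8: (77 XOR 52) XOR 68 = 25 XOR 68 = 4d
byte 9: (57 XOR 16) XOR 65 = 41 XOR 65 = 24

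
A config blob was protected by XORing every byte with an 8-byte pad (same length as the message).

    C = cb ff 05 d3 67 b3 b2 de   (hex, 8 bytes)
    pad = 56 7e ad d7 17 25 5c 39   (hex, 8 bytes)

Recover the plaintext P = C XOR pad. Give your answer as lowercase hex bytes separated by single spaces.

9d 81 a8 04 70 96 ee e7

XOR is its own inverse, so applying the key byte-wise gives the result directly.
11001011 XOR 01010110 = 10011101
11111111 XOR 01111110 = 10000001
00000101 XOR 10101101 = 10101000
11010011 XOR 11010111 = 00000100
01100111 XOR 00010111 = 01110000
10110011 XOR 00100101 = 10010110
10110010 XOR 01011100 = 11101110
11011110 XOR 00111001 = 11100111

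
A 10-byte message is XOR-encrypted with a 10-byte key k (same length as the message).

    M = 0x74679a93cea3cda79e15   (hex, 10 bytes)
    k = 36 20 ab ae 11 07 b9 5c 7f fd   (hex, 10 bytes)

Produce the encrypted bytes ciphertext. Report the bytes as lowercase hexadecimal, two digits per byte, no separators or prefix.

4247313ddfa474fbe1e8

74 ⊕ 36 = 42
67 ⊕ 20 = 47
9a ⊕ ab = 31
93 ⊕ ae = 3d
ce ⊕ 11 = df
a3 ⊕ 07 = a4
cd ⊕ b9 = 74
a7 ⊕ 5c = fb
9e ⊕ 7f = e1
15 ⊕ fd = e8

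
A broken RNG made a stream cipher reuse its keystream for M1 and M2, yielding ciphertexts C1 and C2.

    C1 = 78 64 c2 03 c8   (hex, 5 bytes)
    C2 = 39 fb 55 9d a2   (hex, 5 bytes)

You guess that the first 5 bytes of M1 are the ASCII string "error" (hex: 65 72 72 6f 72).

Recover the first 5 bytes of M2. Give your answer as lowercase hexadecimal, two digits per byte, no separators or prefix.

First, C1 ⊕ C2 = (M1 ⊕ K) ⊕ (M2 ⊕ K) = M1 ⊕ M2, so the key drops out. Then M2 = (M1 ⊕ M2) ⊕ M1 over the first 5 bytes.
byte 0: (78 XOR 39) XOR 65 = 41 XOR 65 = 24
byte 1: (64 XOR fb) XOR 72 = 9f XOR 72 = ed
byte 2: (c2 XOR 55) XOR 72 = 97 XOR 72 = e5
byte 3: (03 XOR 9d) XOR 6f = 9e XOR 6f = f1
byte 4: (c8 XOR a2) XOR 72 = 6a XOR 72 = 18

24ede5f118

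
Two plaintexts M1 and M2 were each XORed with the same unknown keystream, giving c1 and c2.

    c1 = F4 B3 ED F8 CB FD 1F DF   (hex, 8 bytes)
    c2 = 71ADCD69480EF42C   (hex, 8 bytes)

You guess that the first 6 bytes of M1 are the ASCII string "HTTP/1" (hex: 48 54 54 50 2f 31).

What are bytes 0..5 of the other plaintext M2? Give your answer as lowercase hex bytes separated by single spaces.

First, c1 ⊕ c2 = (M1 ⊕ K) ⊕ (M2 ⊕ K) = M1 ⊕ M2, so the key drops out. Then M2 = (M1 ⊕ M2) ⊕ M1 over the first 6 bytes.
byte 0: (f4 xor 71) xor 48 = 85 xor 48 = cd
byte 1: (b3 xor ad) xor 54 = 1e xor 54 = 4a
byte 2: (ed xor cd) xor 54 = 20 xor 54 = 74
byte 3: (f8 xor 69) xor 50 = 91 xor 50 = c1
byte 4: (cb xor 48) xor 2f = 83 xor 2f = ac
byte 5: (fd xor 0e) xor 31 = f3 xor 31 = c2

cd 4a 74 c1 ac c2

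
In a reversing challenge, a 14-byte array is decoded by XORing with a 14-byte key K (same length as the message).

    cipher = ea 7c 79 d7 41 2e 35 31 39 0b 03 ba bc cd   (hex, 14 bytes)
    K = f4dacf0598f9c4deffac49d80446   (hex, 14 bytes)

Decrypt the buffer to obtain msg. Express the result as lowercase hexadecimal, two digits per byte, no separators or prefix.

1ea6b6d2d9d7f1efc6a74a62b88b

ea ^ f4 = 1e
7c ^ da = a6
79 ^ cf = b6
d7 ^ 05 = d2
41 ^ 98 = d9
2e ^ f9 = d7
35 ^ c4 = f1
31 ^ de = ef
39 ^ ff = c6
0b ^ ac = a7
03 ^ 49 = 4a
ba ^ d8 = 62
bc ^ 04 = b8
cd ^ 46 = 8b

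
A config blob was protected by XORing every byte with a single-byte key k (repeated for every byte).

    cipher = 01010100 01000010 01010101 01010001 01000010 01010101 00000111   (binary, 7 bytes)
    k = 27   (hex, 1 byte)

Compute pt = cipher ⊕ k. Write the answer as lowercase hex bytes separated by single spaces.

73 65 72 76 65 72 20

The 1-byte key repeats, so the effective keystream is 27 27 27 27 27 27 27.
byte 0: 54 ⊕ 27 = 73
byte 1: 42 ⊕ 27 = 65
byte 2: 55 ⊕ 27 = 72
byte 3: 51 ⊕ 27 = 76
byte 4: 42 ⊕ 27 = 65
byte 5: 55 ⊕ 27 = 72
byte 6: 07 ⊕ 27 = 20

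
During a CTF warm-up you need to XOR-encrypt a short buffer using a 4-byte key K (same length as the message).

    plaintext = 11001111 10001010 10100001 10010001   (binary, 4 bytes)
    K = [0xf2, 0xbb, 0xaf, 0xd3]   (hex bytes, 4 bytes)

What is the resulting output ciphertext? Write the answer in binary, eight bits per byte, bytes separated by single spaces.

00111101 00110001 00001110 01000010

XOR is its own inverse, so applying the key byte-wise gives the result directly.
11001111 ^ 11110010 = 00111101
10001010 ^ 10111011 = 00110001
10100001 ^ 10101111 = 00001110
10010001 ^ 11010011 = 01000010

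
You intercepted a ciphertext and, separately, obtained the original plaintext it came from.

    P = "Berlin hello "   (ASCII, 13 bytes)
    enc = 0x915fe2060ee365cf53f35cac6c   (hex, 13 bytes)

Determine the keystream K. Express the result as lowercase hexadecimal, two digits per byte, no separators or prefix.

Since enc = P ⊕ K, XORing both sides with P gives K = P ⊕ enc.
byte 0: 42 XOR 91 = d3
byte 1: 65 XOR 5f = 3a
byte 2: 72 XOR e2 = 90
byte 3: 6c XOR 06 = 6a
byte 4: 69 XOR 0e = 67
byte 5: 6e XOR e3 = 8d
byte 6: 20 XOR 65 = 45
byte 7: 68 XOR cf = a7
byte 8: 65 XOR 53 = 36
byte 9: 6c XOR f3 = 9f
byte 10: 6c XOR 5c = 30
byte 11: 6f XOR ac = c3
byte 12: 20 XOR 6c = 4c

d33a906a678d45a7369f30c34c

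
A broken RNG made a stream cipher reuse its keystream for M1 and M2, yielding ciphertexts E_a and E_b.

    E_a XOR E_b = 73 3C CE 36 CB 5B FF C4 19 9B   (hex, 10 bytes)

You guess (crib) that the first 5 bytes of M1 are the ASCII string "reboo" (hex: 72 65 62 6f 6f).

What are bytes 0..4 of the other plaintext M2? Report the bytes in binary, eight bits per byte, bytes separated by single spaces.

Since E_a ⊕ E_b = M1 ⊕ M2, XORing with the guessed M1 bytes yields the corresponding M2 bytes: M2 = (E_a ⊕ E_b) ⊕ M1.
73 ^ 72 = 01
3c ^ 65 = 59
ce ^ 62 = ac
36 ^ 6f = 59
cb ^ 6f = a4

00000001 01011001 10101100 01011001 10100100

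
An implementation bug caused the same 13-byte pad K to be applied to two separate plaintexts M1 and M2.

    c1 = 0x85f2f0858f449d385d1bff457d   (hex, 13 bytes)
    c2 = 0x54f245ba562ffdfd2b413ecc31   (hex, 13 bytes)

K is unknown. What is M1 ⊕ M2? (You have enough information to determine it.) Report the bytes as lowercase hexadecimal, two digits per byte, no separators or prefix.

d100b53fd96b60c5765ac1894c

c1 ⊕ c2 = (M1 ⊕ K) ⊕ (M2 ⊕ K) = M1 ⊕ M2 — the shared key cancels under XOR.
85 XOR 54 = d1
f2 XOR f2 = 00
f0 XOR 45 = b5
85 XOR ba = 3f
8f XOR 56 = d9
44 XOR 2f = 6b
9d XOR fd = 60
38 XOR fd = c5
5d XOR 2b = 76
1b XOR 41 = 5a
ff XOR 3e = c1
45 XOR cc = 89
7d XOR 31 = 4c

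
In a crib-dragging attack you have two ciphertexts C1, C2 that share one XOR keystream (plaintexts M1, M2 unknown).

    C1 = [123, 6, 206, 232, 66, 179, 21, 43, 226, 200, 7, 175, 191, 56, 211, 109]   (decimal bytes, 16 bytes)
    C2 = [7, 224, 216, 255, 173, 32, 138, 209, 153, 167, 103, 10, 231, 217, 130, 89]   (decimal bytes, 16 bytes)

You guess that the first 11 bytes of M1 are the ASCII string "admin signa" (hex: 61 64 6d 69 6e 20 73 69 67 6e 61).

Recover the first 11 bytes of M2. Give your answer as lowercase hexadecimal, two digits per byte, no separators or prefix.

1d827b7e81b3ec931c0101

First, C1 ⊕ C2 = (M1 ⊕ K) ⊕ (M2 ⊕ K) = M1 ⊕ M2, so the key drops out. Then M2 = (M1 ⊕ M2) ⊕ M1 over the first 11 bytes.
byte 0: (7b XOR 07) XOR 61 = 7c XOR 61 = 1d
byte 1: (06 XOR e0) XOR 64 = e6 XOR 64 = 82
byte 2: (ce XOR d8) XOR 6d = 16 XOR 6d = 7b
byte 3: (e8 XOR ff) XOR 69 = 17 XOR 69 = 7e
byte 4: (42 XOR ad) XOR 6e = ef XOR 6e = 81
byte 5: (b3 XOR 20) XOR 20 = 93 XOR 20 = b3
byte 6: (15 XOR 8a) XOR 73 = 9f XOR 73 = ec
byte 7: (2b XOR d1) XOR 69 = fa XOR 69 = 93
byte 8: (e2 XOR 99) XOR 67 = 7b XOR 67 = 1c
byte 9: (c8 XOR a7) XOR 6e = 6f XOR 6e = 01
byte 10: (07 XOR 67) XOR 61 = 60 XOR 61 = 01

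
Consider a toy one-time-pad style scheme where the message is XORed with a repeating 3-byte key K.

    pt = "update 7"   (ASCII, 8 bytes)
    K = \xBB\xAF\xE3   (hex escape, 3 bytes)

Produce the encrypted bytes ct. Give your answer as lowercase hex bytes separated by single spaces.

The 3-byte key repeats, so the effective keystream is bb af e3 bb af e3 bb af.
byte 0: 75 xor bb = ce
byte 1: 70 xor af = df
byte 2: 64 xor e3 = 87
byte 3: 61 xor bb = da
byte 4: 74 xor af = db
byte 5: 65 xor e3 = 86
byte 6: 20 xor bb = 9b
byte 7: 37 xor af = 98

ce df 87 da db 86 9b 98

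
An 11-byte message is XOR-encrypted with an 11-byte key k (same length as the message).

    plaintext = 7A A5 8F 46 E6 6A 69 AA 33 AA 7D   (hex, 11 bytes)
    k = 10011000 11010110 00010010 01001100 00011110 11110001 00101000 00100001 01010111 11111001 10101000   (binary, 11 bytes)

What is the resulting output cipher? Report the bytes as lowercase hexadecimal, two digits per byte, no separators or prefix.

byte 0: 122 xor 152 = 226
byte 1: 165 xor 214 = 115
byte 2: 143 xor  18 = 157
byte 3:  70 xor  76 =  10
byte 4: 230 xor  30 = 248
byte 5: 106 xor 241 = 155
byte 6: 105 xor  40 =  65
byte 7: 170 xor  33 = 139
byte 8:  51 xor  87 = 100
byte 9: 170 xor 249 =  83
byte 10: 125 xor 168 = 213

e2739d0af89b418b6453d5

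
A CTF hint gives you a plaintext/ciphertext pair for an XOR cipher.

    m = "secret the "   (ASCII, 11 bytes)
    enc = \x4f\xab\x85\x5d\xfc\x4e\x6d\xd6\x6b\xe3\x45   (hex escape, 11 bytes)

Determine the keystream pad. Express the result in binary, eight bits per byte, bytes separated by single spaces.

00111100 11001110 11100110 00101111 10011001 00111010 01001101 10100010 00000011 10000110 01100101

Since enc = m ⊕ pad, XORing both sides with m gives pad = m ⊕ enc.
01110011 ^ 01001111 = 00111100
01100101 ^ 10101011 = 11001110
01100011 ^ 10000101 = 11100110
01110010 ^ 01011101 = 00101111
01100101 ^ 11111100 = 10011001
01110100 ^ 01001110 = 00111010
00100000 ^ 01101101 = 01001101
01110100 ^ 11010110 = 10100010
01101000 ^ 01101011 = 00000011
01100101 ^ 11100011 = 10000110
00100000 ^ 01000101 = 01100101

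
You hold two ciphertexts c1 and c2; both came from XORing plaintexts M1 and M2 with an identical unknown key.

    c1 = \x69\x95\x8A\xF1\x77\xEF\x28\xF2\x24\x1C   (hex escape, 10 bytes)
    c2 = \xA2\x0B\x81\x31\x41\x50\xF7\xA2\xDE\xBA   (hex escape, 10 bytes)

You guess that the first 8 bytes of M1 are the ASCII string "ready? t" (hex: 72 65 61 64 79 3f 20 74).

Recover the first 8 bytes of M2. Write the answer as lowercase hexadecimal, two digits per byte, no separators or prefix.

b9fb6aa44f80ff24

First, c1 ⊕ c2 = (M1 ⊕ K) ⊕ (M2 ⊕ K) = M1 ⊕ M2, so the key drops out. Then M2 = (M1 ⊕ M2) ⊕ M1 over the first 8 bytes.
byte 0: (69 ⊕ a2) ⊕ 72 = cb ⊕ 72 = b9
byte 1: (95 ⊕ 0b) ⊕ 65 = 9e ⊕ 65 = fb
byte 2: (8a ⊕ 81) ⊕ 61 = 0b ⊕ 61 = 6a
byte 3: (f1 ⊕ 31) ⊕ 64 = c0 ⊕ 64 = a4
byte 4: (77 ⊕ 41) ⊕ 79 = 36 ⊕ 79 = 4f
byte 5: (ef ⊕ 50) ⊕ 3f = bf ⊕ 3f = 80
byte 6: (28 ⊕ f7) ⊕ 20 = df ⊕ 20 = ff
byte 7: (f2 ⊕ a2) ⊕ 74 = 50 ⊕ 74 = 24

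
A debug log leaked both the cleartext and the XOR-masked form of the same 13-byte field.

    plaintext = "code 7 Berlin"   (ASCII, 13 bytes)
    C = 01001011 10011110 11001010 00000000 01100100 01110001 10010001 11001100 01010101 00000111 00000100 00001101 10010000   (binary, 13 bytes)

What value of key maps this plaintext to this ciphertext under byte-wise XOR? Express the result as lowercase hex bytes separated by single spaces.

Since C = plaintext ⊕ key, XORing both sides with plaintext gives key = plaintext ⊕ C.
byte 0:  99 ⊕  75 =  40
byte 1: 111 ⊕ 158 = 241
byte 2: 100 ⊕ 202 = 174
byte 3: 101 ⊕   0 = 101
byte 4:  32 ⊕ 100 =  68
byte 5:  55 ⊕ 113 =  70
byte 6:  32 ⊕ 145 = 177
byte 7:  66 ⊕ 204 = 142
byte 8: 101 ⊕  85 =  48
byte 9: 114 ⊕   7 = 117
byte 10: 108 ⊕   4 = 104
byte 11: 105 ⊕  13 = 100
byte 12: 110 ⊕ 144 = 254

28 f1 ae 65 44 46 b1 8e 30 75 68 64 fe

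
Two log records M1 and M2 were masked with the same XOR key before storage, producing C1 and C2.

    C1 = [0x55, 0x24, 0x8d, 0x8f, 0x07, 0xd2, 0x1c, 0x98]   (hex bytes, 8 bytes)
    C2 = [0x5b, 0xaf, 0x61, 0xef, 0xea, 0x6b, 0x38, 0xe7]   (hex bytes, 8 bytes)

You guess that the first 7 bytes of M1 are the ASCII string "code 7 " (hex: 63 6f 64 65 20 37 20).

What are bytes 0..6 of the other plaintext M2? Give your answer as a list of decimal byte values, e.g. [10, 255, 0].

First, C1 ⊕ C2 = (M1 ⊕ K) ⊕ (M2 ⊕ K) = M1 ⊕ M2, so the key drops out. Then M2 = (M1 ⊕ M2) ⊕ M1 over the first 7 bytes.
byte 0: (55 XOR 5b) XOR 63 = 0e XOR 63 = 6d
byte 1: (24 XOR af) XOR 6f = 8b XOR 6f = e4
byte 2: (8d XOR 61) XOR 64 = ec XOR 64 = 88
byte 3: (8f XOR ef) XOR 65 = 60 XOR 65 = 05
byte 4: (07 XOR ea) XOR 20 = ed XOR 20 = cd
byte 5: (d2 XOR 6b) XOR 37 = b9 XOR 37 = 8e
byte 6: (1c XOR 38) XOR 20 = 24 XOR 20 = 04

[109, 228, 136, 5, 205, 142, 4]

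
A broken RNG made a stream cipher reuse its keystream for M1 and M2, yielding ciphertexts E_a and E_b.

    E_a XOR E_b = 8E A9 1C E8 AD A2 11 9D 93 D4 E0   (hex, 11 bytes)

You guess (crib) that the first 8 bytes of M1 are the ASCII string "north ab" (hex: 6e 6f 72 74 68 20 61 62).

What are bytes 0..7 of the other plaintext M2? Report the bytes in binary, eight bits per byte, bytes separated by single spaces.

11100000 11000110 01101110 10011100 11000101 10000010 01110000 11111111

Since E_a ⊕ E_b = M1 ⊕ M2, XORing with the guessed M1 bytes yields the corresponding M2 bytes: M2 = (E_a ⊕ E_b) ⊕ M1.
10001110 XOR 01101110 = 11100000
10101001 XOR 01101111 = 11000110
00011100 XOR 01110010 = 01101110
11101000 XOR 01110100 = 10011100
10101101 XOR 01101000 = 11000101
10100010 XOR 00100000 = 10000010
00010001 XOR 01100001 = 01110000
10011101 XOR 01100010 = 11111111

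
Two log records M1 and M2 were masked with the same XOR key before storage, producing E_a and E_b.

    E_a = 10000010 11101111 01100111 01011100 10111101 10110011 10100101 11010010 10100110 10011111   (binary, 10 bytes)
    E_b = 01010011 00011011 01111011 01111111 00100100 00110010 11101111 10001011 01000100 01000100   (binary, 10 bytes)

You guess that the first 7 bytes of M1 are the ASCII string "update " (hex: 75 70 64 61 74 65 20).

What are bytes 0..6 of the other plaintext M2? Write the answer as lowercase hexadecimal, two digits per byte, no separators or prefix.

First, E_a ⊕ E_b = (M1 ⊕ K) ⊕ (M2 ⊕ K) = M1 ⊕ M2, so the key drops out. Then M2 = (M1 ⊕ M2) ⊕ M1 over the first 7 bytes.
byte 0: (82 ⊕ 53) ⊕ 75 = d1 ⊕ 75 = a4
byte 1: (ef ⊕ 1b) ⊕ 70 = f4 ⊕ 70 = 84
byte 2: (67 ⊕ 7b) ⊕ 64 = 1c ⊕ 64 = 78
byte 3: (5c ⊕ 7f) ⊕ 61 = 23 ⊕ 61 = 42
byte 4: (bd ⊕ 24) ⊕ 74 = 99 ⊕ 74 = ed
byte 5: (b3 ⊕ 32) ⊕ 65 = 81 ⊕ 65 = e4
byte 6: (a5 ⊕ ef) ⊕ 20 = 4a ⊕ 20 = 6a

a4847842ede46a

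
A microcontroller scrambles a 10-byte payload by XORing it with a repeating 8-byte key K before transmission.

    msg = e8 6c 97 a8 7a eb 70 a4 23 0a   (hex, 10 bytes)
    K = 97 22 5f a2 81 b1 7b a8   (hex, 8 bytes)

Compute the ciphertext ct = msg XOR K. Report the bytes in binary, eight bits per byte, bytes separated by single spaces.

01111111 01001110 11001000 00001010 11111011 01011010 00001011 00001100 10110100 00101000

The 8-byte key repeats, so the effective keystream is 97 22 5f a2 81 b1 7b a8 97 22.
byte 0: e8 ⊕ 97 = 7f
byte 1: 6c ⊕ 22 = 4e
byte 2: 97 ⊕ 5f = c8
byte 3: a8 ⊕ a2 = 0a
byte 4: 7a ⊕ 81 = fb
byte 5: eb ⊕ b1 = 5a
byte 6: 70 ⊕ 7b = 0b
byte 7: a4 ⊕ a8 = 0c
byte 8: 23 ⊕ 97 = b4
byte 9: 0a ⊕ 22 = 28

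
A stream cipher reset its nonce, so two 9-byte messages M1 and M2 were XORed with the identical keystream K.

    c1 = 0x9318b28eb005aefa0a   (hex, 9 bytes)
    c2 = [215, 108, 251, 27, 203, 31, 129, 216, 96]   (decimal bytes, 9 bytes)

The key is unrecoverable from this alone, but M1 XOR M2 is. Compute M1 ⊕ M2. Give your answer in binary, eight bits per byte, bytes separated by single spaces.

c1 ⊕ c2 = (M1 ⊕ K) ⊕ (M2 ⊕ K) = M1 ⊕ M2 — the shared key cancels under XOR.
93 ⊕ d7 = 44
18 ⊕ 6c = 74
b2 ⊕ fb = 49
8e ⊕ 1b = 95
b0 ⊕ cb = 7b
05 ⊕ 1f = 1a
ae ⊕ 81 = 2f
fa ⊕ d8 = 22
0a ⊕ 60 = 6a

01000100 01110100 01001001 10010101 01111011 00011010 00101111 00100010 01101010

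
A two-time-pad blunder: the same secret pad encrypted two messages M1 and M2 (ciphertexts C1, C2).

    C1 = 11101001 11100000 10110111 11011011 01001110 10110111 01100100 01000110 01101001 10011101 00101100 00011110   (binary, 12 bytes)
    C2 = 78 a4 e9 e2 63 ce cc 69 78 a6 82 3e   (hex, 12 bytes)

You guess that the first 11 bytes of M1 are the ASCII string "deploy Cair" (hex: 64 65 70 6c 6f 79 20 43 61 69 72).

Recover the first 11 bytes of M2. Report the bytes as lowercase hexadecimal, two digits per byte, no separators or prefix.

f5212e554200886c7052dc

First, C1 ⊕ C2 = (M1 ⊕ K) ⊕ (M2 ⊕ K) = M1 ⊕ M2, so the key drops out. Then M2 = (M1 ⊕ M2) ⊕ M1 over the first 11 bytes.
byte 0: (e9 ⊕ 78) ⊕ 64 = 91 ⊕ 64 = f5
byte 1: (e0 ⊕ a4) ⊕ 65 = 44 ⊕ 65 = 21
byte 2: (b7 ⊕ e9) ⊕ 70 = 5e ⊕ 70 = 2e
byte 3: (db ⊕ e2) ⊕ 6c = 39 ⊕ 6c = 55
byte 4: (4e ⊕ 63) ⊕ 6f = 2d ⊕ 6f = 42
byte 5: (b7 ⊕ ce) ⊕ 79 = 79 ⊕ 79 = 00
byte 6: (64 ⊕ cc) ⊕ 20 = a8 ⊕ 20 = 88
byte 7: (46 ⊕ 69) ⊕ 43 = 2f ⊕ 43 = 6c
byte 8: (69 ⊕ 78) ⊕ 61 = 11 ⊕ 61 = 70
byte 9: (9d ⊕ a6) ⊕ 69 = 3b ⊕ 69 = 52
byte 10: (2c ⊕ 82) ⊕ 72 = ae ⊕ 72 = dc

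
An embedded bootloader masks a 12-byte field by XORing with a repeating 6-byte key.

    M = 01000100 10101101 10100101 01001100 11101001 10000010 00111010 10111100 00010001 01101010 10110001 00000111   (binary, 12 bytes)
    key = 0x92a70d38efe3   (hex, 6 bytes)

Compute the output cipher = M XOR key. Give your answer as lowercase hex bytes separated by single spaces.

d6 0a a8 74 06 61 a8 1b 1c 52 5e e4

The 6-byte key repeats, so the effective keystream is 92 a7 0d 38 ef e3 92 a7 0d 38 ef e3.
byte 0: 44 ⊕ 92 = d6
byte 1: ad ⊕ a7 = 0a
byte 2: a5 ⊕ 0d = a8
byte 3: 4c ⊕ 38 = 74
byte 4: e9 ⊕ ef = 06
byte 5: 82 ⊕ e3 = 61
byte 6: 3a ⊕ 92 = a8
byte 7: bc ⊕ a7 = 1b
byte 8: 11 ⊕ 0d = 1c
byte 9: 6a ⊕ 38 = 52
byte 10: b1 ⊕ ef = 5e
byte 11: 07 ⊕ e3 = e4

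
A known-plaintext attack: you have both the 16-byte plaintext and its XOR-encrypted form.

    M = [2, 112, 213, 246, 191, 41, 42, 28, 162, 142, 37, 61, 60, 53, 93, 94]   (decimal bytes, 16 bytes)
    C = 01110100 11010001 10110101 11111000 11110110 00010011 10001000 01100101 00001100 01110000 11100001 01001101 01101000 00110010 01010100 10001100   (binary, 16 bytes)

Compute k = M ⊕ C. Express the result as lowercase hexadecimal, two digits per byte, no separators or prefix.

76a1600e493aa279aefec470540709d2

Since C = M ⊕ k, XORing both sides with M gives k = M ⊕ C.
byte 0: 02 xor 74 = 76
byte 1: 70 xor d1 = a1
byte 2: d5 xor b5 = 60
byte 3: f6 xor f8 = 0e
byte 4: bf xor f6 = 49
byte 5: 29 xor 13 = 3a
byte 6: 2a xor 88 = a2
byte 7: 1c xor 65 = 79
byte 8: a2 xor 0c = ae
byte 9: 8e xor 70 = fe
byte 10: 25 xor e1 = c4
byte 11: 3d xor 4d = 70
byte 12: 3c xor 68 = 54
byte 13: 35 xor 32 = 07
byte 14: 5d xor 54 = 09
byte 15: 5e xor 8c = d2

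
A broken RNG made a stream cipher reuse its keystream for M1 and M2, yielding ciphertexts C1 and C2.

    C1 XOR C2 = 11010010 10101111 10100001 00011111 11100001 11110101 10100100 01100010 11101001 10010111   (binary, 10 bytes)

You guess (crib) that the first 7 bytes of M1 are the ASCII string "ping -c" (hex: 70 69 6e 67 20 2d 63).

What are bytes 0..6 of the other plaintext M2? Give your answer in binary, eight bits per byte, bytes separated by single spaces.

10100010 11000110 11001111 01111000 11000001 11011000 11000111

Since C1 ⊕ C2 = M1 ⊕ M2, XORing with the guessed M1 bytes yields the corresponding M2 bytes: M2 = (C1 ⊕ C2) ⊕ M1.
d2 xor 70 = a2
af xor 69 = c6
a1 xor 6e = cf
1f xor 67 = 78
e1 xor 20 = c1
f5 xor 2d = d8
a4 xor 63 = c7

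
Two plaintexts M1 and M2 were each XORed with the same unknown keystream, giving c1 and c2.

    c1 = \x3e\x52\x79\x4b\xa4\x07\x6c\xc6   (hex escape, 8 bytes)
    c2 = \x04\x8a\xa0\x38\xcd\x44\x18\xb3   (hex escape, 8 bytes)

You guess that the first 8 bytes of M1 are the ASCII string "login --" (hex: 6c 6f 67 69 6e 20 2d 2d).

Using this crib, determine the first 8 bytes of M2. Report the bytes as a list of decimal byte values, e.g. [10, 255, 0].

First, c1 ⊕ c2 = (M1 ⊕ K) ⊕ (M2 ⊕ K) = M1 ⊕ M2, so the key drops out. Then M2 = (M1 ⊕ M2) ⊕ M1 over the first 8 bytes.
byte 0: (3e XOR 04) XOR 6c = 3a XOR 6c = 56
byte 1: (52 XOR 8a) XOR 6f = d8 XOR 6f = b7
byte 2: (79 XOR a0) XOR 67 = d9 XOR 67 = be
byte 3: (4b XOR 38) XOR 69 = 73 XOR 69 = 1a
byte 4: (a4 XOR cd) XOR 6e = 69 XOR 6e = 07
byte 5: (07 XOR 44) XOR 20 = 43 XOR 20 = 63
byte 6: (6c XOR 18) XOR 2d = 74 XOR 2d = 59
byte 7: (c6 XOR b3) XOR 2d = 75 XOR 2d = 58

[86, 183, 190, 26, 7, 99, 89, 88]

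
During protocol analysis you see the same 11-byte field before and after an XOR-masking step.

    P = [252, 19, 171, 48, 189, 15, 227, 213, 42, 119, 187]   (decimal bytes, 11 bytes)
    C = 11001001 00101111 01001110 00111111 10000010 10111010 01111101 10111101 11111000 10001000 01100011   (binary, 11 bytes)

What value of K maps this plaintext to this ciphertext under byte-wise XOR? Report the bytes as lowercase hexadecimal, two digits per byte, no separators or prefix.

Since C = P ⊕ K, XORing both sides with P gives K = P ⊕ C.
byte 0: fc ^ c9 = 35
byte 1: 13 ^ 2f = 3c
byte 2: ab ^ 4e = e5
byte 3: 30 ^ 3f = 0f
byte 4: bd ^ 82 = 3f
byte 5: 0f ^ ba = b5
byte 6: e3 ^ 7d = 9e
byte 7: d5 ^ bd = 68
byte 8: 2a ^ f8 = d2
byte 9: 77 ^ 88 = ff
byte 10: bb ^ 63 = d8

353ce50f3fb59e68d2ffd8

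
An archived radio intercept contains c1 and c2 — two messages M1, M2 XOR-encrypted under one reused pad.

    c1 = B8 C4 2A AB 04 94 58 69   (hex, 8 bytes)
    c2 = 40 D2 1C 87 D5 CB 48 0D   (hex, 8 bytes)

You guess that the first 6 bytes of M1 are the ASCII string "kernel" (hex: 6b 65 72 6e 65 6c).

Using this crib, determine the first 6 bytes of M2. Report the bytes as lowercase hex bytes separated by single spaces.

93 73 44 42 b4 33

First, c1 ⊕ c2 = (M1 ⊕ K) ⊕ (M2 ⊕ K) = M1 ⊕ M2, so the key drops out. Then M2 = (M1 ⊕ M2) ⊕ M1 over the first 6 bytes.
byte 0: (b8 ⊕ 40) ⊕ 6b = f8 ⊕ 6b = 93
byte 1: (c4 ⊕ d2) ⊕ 65 = 16 ⊕ 65 = 73
byte 2: (2a ⊕ 1c) ⊕ 72 = 36 ⊕ 72 = 44
byte 3: (ab ⊕ 87) ⊕ 6e = 2c ⊕ 6e = 42
byte 4: (04 ⊕ d5) ⊕ 65 = d1 ⊕ 65 = b4
byte 5: (94 ⊕ cb) ⊕ 6c = 5f ⊕ 6c = 33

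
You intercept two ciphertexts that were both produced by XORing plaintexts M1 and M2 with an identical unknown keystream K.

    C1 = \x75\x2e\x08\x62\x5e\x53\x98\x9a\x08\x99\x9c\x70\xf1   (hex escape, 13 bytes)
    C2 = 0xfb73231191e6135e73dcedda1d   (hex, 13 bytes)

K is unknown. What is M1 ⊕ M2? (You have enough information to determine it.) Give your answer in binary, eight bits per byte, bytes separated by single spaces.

C1 ⊕ C2 = (M1 ⊕ K) ⊕ (M2 ⊕ K) = M1 ⊕ M2 — the shared key cancels under XOR.
byte 0: 75 xor fb = 8e
byte 1: 2e xor 73 = 5d
byte 2: 08 xor 23 = 2b
byte 3: 62 xor 11 = 73
byte 4: 5e xor 91 = cf
byte 5: 53 xor e6 = b5
byte 6: 98 xor 13 = 8b
byte 7: 9a xor 5e = c4
byte 8: 08 xor 73 = 7b
byte 9: 99 xor dc = 45
byte 10: 9c xor ed = 71
byte 11: 70 xor da = aa
byte 12: f1 xor 1d = ec

10001110 01011101 00101011 01110011 11001111 10110101 10001011 11000100 01111011 01000101 01110001 10101010 11101100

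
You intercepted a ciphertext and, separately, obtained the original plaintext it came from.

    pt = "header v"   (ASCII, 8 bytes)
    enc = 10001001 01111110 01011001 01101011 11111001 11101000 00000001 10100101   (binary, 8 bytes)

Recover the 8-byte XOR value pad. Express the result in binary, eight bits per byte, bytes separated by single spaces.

11100001 00011011 00111000 00001111 10011100 10011010 00100001 11010011

Since enc = pt ⊕ pad, XORing both sides with pt gives pad = pt ⊕ enc.
byte 0: 68 ^ 89 = e1
byte 1: 65 ^ 7e = 1b
byte 2: 61 ^ 59 = 38
byte 3: 64 ^ 6b = 0f
byte 4: 65 ^ f9 = 9c
byte 5: 72 ^ e8 = 9a
byte 6: 20 ^ 01 = 21
byte 7: 76 ^ a5 = d3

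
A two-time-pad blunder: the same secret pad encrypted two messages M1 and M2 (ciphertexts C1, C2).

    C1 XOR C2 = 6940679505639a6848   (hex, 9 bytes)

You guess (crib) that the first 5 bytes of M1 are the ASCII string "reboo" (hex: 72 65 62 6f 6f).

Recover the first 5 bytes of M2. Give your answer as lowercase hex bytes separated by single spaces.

1b 25 05 fa 6a

Since C1 ⊕ C2 = M1 ⊕ M2, XORing with the guessed M1 bytes yields the corresponding M2 bytes: M2 = (C1 ⊕ C2) ⊕ M1.
byte 0: 69 xor 72 = 1b
byte 1: 40 xor 65 = 25
byte 2: 67 xor 62 = 05
byte 3: 95 xor 6f = fa
byte 4: 05 xor 6f = 6a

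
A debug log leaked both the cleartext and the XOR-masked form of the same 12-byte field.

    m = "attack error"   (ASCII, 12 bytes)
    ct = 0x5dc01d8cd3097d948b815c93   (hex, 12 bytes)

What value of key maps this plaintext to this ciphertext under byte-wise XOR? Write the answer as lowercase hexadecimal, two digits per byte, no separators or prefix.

Since ct = m ⊕ key, XORing both sides with m gives key = m ⊕ ct.
61 xor 5d = 3c
74 xor c0 = b4
74 xor 1d = 69
61 xor 8c = ed
63 xor d3 = b0
6b xor 09 = 62
20 xor 7d = 5d
65 xor 94 = f1
72 xor 8b = f9
72 xor 81 = f3
6f xor 5c = 33
72 xor 93 = e1

3cb469edb0625df1f9f333e1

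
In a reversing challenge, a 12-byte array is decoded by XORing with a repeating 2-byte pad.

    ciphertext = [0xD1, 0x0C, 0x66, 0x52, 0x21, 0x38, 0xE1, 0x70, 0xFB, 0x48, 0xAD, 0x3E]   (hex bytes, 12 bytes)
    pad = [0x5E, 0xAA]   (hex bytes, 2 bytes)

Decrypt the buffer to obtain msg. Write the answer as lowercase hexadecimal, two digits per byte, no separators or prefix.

The 2-byte key repeats, so the effective keystream is 5e aa 5e aa 5e aa 5e aa 5e aa 5e aa.
byte 0: d1 XOR 5e = 8f
byte 1: 0c XOR aa = a6
byte 2: 66 XOR 5e = 38
byte 3: 52 XOR aa = f8
byte 4: 21 XOR 5e = 7f
byte 5: 38 XOR aa = 92
byte 6: e1 XOR 5e = bf
byte 7: 70 XOR aa = da
byte 8: fb XOR 5e = a5
byte 9: 48 XOR aa = e2
byte 10: ad XOR 5e = f3
byte 11: 3e XOR aa = 94

8fa638f87f92bfdaa5e2f394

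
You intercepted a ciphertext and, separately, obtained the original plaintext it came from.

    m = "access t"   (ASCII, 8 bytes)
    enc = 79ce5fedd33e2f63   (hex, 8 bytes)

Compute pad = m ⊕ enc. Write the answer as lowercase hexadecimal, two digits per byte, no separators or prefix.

18ad3c88a04d0f17

Since enc = m ⊕ pad, XORing both sides with m gives pad = m ⊕ enc.
61 XOR 79 = 18
63 XOR ce = ad
63 XOR 5f = 3c
65 XOR ed = 88
73 XOR d3 = a0
73 XOR 3e = 4d
20 XOR 2f = 0f
74 XOR 63 = 17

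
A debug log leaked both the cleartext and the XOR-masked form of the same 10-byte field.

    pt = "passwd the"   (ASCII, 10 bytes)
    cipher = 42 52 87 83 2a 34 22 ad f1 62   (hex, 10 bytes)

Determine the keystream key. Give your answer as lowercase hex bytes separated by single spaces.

Since cipher = pt ⊕ key, XORing both sides with pt gives key = pt ⊕ cipher.
112 XOR  66 =  50
 97 XOR  82 =  51
115 XOR 135 = 244
115 XOR 131 = 240
119 XOR  42 =  93
100 XOR  52 =  80
 32 XOR  34 =   2
116 XOR 173 = 217
104 XOR 241 = 153
101 XOR  98 =   7

32 33 f4 f0 5d 50 02 d9 99 07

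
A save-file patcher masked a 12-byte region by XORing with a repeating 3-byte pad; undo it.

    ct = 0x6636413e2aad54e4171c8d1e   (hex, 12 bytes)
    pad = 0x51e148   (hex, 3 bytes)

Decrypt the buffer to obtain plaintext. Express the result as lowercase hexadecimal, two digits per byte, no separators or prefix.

The 3-byte key repeats, so the effective keystream is 51 e1 48 51 e1 48 51 e1 48 51 e1 48.
byte 0: 102 xor  81 =  55
byte 1:  54 xor 225 = 215
byte 2:  65 xor  72 =   9
byte 3:  62 xor  81 = 111
byte 4:  42 xor 225 = 203
byte 5: 173 xor  72 = 229
byte 6:  84 xor  81 =   5
byte 7: 228 xor 225 =   5
byte 8:  23 xor  72 =  95
byte 9:  28 xor  81 =  77
byte 10: 141 xor 225 = 108
byte 11:  30 xor  72 =  86

37d7096fcbe505055f4d6c56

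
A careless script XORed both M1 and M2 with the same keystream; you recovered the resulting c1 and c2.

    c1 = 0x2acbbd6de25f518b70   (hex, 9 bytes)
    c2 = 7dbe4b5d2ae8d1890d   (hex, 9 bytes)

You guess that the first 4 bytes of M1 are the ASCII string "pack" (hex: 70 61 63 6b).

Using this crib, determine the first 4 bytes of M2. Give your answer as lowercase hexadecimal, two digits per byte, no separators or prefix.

2714955b

First, c1 ⊕ c2 = (M1 ⊕ K) ⊕ (M2 ⊕ K) = M1 ⊕ M2, so the key drops out. Then M2 = (M1 ⊕ M2) ⊕ M1 over the first 4 bytes.
byte 0: (2a ^ 7d) ^ 70 = 57 ^ 70 = 27
byte 1: (cb ^ be) ^ 61 = 75 ^ 61 = 14
byte 2: (bd ^ 4b) ^ 63 = f6 ^ 63 = 95
byte 3: (6d ^ 5d) ^ 6b = 30 ^ 6b = 5b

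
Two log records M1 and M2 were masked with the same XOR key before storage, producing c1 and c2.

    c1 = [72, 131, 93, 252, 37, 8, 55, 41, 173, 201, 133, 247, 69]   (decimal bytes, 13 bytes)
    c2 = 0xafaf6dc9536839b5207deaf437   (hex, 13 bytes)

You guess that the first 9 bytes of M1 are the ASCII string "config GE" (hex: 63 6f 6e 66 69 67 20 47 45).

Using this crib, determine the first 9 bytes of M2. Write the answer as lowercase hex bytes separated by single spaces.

84 43 5e 53 1f 07 2e db c8

First, c1 ⊕ c2 = (M1 ⊕ K) ⊕ (M2 ⊕ K) = M1 ⊕ M2, so the key drops out. Then M2 = (M1 ⊕ M2) ⊕ M1 over the first 9 bytes.
byte 0: (48 xor af) xor 63 = e7 xor 63 = 84
byte 1: (83 xor af) xor 6f = 2c xor 6f = 43
byte 2: (5d xor 6d) xor 6e = 30 xor 6e = 5e
byte 3: (fc xor c9) xor 66 = 35 xor 66 = 53
byte 4: (25 xor 53) xor 69 = 76 xor 69 = 1f
byte 5: (08 xor 68) xor 67 = 60 xor 67 = 07
byte 6: (37 xor 39) xor 20 = 0e xor 20 = 2e
byte 7: (29 xor b5) xor 47 = 9c xor 47 = db
byte 8: (ad xor 20) xor 45 = 8d xor 45 = c8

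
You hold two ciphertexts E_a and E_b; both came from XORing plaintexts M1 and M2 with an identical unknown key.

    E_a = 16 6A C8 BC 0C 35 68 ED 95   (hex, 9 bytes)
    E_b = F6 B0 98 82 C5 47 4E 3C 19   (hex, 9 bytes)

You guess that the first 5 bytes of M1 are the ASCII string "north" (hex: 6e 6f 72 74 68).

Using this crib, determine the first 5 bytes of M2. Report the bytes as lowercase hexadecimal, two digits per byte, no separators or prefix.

First, E_a ⊕ E_b = (M1 ⊕ K) ⊕ (M2 ⊕ K) = M1 ⊕ M2, so the key drops out. Then M2 = (M1 ⊕ M2) ⊕ M1 over the first 5 bytes.
byte 0: (16 XOR f6) XOR 6e = e0 XOR 6e = 8e
byte 1: (6a XOR b0) XOR 6f = da XOR 6f = b5
byte 2: (c8 XOR 98) XOR 72 = 50 XOR 72 = 22
byte 3: (bc XOR 82) XOR 74 = 3e XOR 74 = 4a
byte 4: (0c XOR c5) XOR 68 = c9 XOR 68 = a1

8eb5224aa1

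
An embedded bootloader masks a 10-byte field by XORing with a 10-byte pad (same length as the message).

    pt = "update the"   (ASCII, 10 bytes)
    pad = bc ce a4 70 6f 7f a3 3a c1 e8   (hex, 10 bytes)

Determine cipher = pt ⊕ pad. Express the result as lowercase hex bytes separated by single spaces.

01110101 ⊕ 10111100 = 11001001
01110000 ⊕ 11001110 = 10111110
01100100 ⊕ 10100100 = 11000000
01100001 ⊕ 01110000 = 00010001
01110100 ⊕ 01101111 = 00011011
01100101 ⊕ 01111111 = 00011010
00100000 ⊕ 10100011 = 10000011
01110100 ⊕ 00111010 = 01001110
01101000 ⊕ 11000001 = 10101001
01100101 ⊕ 11101000 = 10001101

c9 be c0 11 1b 1a 83 4e a9 8d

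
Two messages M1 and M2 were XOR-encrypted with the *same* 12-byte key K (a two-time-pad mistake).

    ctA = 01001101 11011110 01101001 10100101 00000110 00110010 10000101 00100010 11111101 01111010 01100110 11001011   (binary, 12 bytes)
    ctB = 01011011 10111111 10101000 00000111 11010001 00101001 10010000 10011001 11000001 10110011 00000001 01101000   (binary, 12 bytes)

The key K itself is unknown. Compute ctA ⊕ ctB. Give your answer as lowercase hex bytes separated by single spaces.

ctA ⊕ ctB = (M1 ⊕ K) ⊕ (M2 ⊕ K) = M1 ⊕ M2 — the shared key cancels under XOR.
byte 0: 4d XOR 5b = 16
byte 1: de XOR bf = 61
byte 2: 69 XOR a8 = c1
byte 3: a5 XOR 07 = a2
byte 4: 06 XOR d1 = d7
byte 5: 32 XOR 29 = 1b
byte 6: 85 XOR 90 = 15
byte 7: 22 XOR 99 = bb
byte 8: fd XOR c1 = 3c
byte 9: 7a XOR b3 = c9
byte 10: 66 XOR 01 = 67
byte 11: cb XOR 68 = a3

16 61 c1 a2 d7 1b 15 bb 3c c9 67 a3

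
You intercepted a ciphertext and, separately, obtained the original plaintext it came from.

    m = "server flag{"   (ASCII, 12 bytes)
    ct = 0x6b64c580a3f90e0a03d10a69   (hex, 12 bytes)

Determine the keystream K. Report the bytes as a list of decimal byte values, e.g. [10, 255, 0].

[24, 1, 183, 246, 198, 139, 46, 108, 111, 176, 109, 18]

Since ct = m ⊕ K, XORing both sides with m gives K = m ⊕ ct.
01110011 ⊕ 01101011 = 00011000
01100101 ⊕ 01100100 = 00000001
01110010 ⊕ 11000101 = 10110111
01110110 ⊕ 10000000 = 11110110
01100101 ⊕ 10100011 = 11000110
01110010 ⊕ 11111001 = 10001011
00100000 ⊕ 00001110 = 00101110
01100110 ⊕ 00001010 = 01101100
01101100 ⊕ 00000011 = 01101111
01100001 ⊕ 11010001 = 10110000
01100111 ⊕ 00001010 = 01101101
01111011 ⊕ 01101001 = 00010010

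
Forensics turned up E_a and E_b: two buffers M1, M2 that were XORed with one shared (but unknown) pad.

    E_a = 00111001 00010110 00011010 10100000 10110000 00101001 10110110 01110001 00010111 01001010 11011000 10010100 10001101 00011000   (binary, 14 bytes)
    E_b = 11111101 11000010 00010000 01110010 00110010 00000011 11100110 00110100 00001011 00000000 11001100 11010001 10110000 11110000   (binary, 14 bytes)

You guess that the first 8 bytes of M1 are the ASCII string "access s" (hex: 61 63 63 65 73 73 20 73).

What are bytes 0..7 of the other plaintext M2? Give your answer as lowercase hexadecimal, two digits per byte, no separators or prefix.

a5b769b7f1597036

First, E_a ⊕ E_b = (M1 ⊕ K) ⊕ (M2 ⊕ K) = M1 ⊕ M2, so the key drops out. Then M2 = (M1 ⊕ M2) ⊕ M1 over the first 8 bytes.
byte 0: (39 ⊕ fd) ⊕ 61 = c4 ⊕ 61 = a5
byte 1: (16 ⊕ c2) ⊕ 63 = d4 ⊕ 63 = b7
byte 2: (1a ⊕ 10) ⊕ 63 = 0a ⊕ 63 = 69
byte 3: (a0 ⊕ 72) ⊕ 65 = d2 ⊕ 65 = b7
byte 4: (b0 ⊕ 32) ⊕ 73 = 82 ⊕ 73 = f1
byte 5: (29 ⊕ 03) ⊕ 73 = 2a ⊕ 73 = 59
byte 6: (b6 ⊕ e6) ⊕ 20 = 50 ⊕ 20 = 70
byte 7: (71 ⊕ 34) ⊕ 73 = 45 ⊕ 73 = 36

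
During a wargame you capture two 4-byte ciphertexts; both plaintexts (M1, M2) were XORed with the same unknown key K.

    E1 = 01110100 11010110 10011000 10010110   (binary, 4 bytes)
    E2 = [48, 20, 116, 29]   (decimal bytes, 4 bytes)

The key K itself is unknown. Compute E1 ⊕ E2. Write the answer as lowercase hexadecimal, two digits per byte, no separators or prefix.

44c2ec8b

E1 ⊕ E2 = (M1 ⊕ K) ⊕ (M2 ⊕ K) = M1 ⊕ M2 — the shared key cancels under XOR.
74 ⊕ 30 = 44
d6 ⊕ 14 = c2
98 ⊕ 74 = ec
96 ⊕ 1d = 8b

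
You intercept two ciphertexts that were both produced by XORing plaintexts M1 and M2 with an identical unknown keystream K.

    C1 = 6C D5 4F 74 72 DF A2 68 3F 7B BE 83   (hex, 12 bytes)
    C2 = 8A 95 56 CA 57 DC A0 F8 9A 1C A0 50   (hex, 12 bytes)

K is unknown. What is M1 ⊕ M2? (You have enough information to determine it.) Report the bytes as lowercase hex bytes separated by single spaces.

C1 ⊕ C2 = (M1 ⊕ K) ⊕ (M2 ⊕ K) = M1 ⊕ M2 — the shared key cancels under XOR.
6c xor 8a = e6
d5 xor 95 = 40
4f xor 56 = 19
74 xor ca = be
72 xor 57 = 25
df xor dc = 03
a2 xor a0 = 02
68 xor f8 = 90
3f xor 9a = a5
7b xor 1c = 67
be xor a0 = 1e
83 xor 50 = d3

e6 40 19 be 25 03 02 90 a5 67 1e d3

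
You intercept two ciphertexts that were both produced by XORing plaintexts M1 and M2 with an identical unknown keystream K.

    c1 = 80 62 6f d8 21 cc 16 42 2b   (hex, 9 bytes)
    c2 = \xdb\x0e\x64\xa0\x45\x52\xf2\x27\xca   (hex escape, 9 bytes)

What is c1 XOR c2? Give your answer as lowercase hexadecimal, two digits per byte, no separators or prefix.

5b6c0b78649ee465e1

c1 ⊕ c2 = (M1 ⊕ K) ⊕ (M2 ⊕ K) = M1 ⊕ M2 — the shared key cancels under XOR.
10000000 ⊕ 11011011 = 01011011
01100010 ⊕ 00001110 = 01101100
01101111 ⊕ 01100100 = 00001011
11011000 ⊕ 10100000 = 01111000
00100001 ⊕ 01000101 = 01100100
11001100 ⊕ 01010010 = 10011110
00010110 ⊕ 11110010 = 11100100
01000010 ⊕ 00100111 = 01100101
00101011 ⊕ 11001010 = 11100001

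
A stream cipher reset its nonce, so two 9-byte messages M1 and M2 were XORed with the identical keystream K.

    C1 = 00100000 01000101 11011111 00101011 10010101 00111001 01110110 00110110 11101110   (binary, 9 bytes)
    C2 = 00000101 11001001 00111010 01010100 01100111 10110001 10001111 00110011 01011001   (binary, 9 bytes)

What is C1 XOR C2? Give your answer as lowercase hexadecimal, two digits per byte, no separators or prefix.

258ce57ff288f905b7

C1 ⊕ C2 = (M1 ⊕ K) ⊕ (M2 ⊕ K) = M1 ⊕ M2 — the shared key cancels under XOR.
20 xor 05 = 25
45 xor c9 = 8c
df xor 3a = e5
2b xor 54 = 7f
95 xor 67 = f2
39 xor b1 = 88
76 xor 8f = f9
36 xor 33 = 05
ee xor 59 = b7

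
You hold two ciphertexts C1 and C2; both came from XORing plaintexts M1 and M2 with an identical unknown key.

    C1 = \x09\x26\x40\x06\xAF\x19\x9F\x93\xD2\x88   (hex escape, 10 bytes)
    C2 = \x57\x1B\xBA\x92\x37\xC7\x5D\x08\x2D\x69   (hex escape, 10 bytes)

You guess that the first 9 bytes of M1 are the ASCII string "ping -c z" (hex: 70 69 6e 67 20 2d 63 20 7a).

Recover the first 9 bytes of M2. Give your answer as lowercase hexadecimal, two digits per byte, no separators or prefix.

2e5494f3b8f3a1bb85

First, C1 ⊕ C2 = (M1 ⊕ K) ⊕ (M2 ⊕ K) = M1 ⊕ M2, so the key drops out. Then M2 = (M1 ⊕ M2) ⊕ M1 over the first 9 bytes.
byte 0: (09 ^ 57) ^ 70 = 5e ^ 70 = 2e
byte 1: (26 ^ 1b) ^ 69 = 3d ^ 69 = 54
byte 2: (40 ^ ba) ^ 6e = fa ^ 6e = 94
byte 3: (06 ^ 92) ^ 67 = 94 ^ 67 = f3
byte 4: (af ^ 37) ^ 20 = 98 ^ 20 = b8
byte 5: (19 ^ c7) ^ 2d = de ^ 2d = f3
byte 6: (9f ^ 5d) ^ 63 = c2 ^ 63 = a1
byte 7: (93 ^ 08) ^ 20 = 9b ^ 20 = bb
byte 8: (d2 ^ 2d) ^ 7a = ff ^ 7a = 85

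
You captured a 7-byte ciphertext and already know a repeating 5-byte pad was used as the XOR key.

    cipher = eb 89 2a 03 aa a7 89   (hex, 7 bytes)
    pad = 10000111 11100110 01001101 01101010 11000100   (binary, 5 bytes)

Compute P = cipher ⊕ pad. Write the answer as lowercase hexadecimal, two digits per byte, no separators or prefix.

6c6f67696e206f

The 5-byte key repeats, so the effective keystream is 87 e6 4d 6a c4 87 e6.
byte 0: 235 ^ 135 = 108
byte 1: 137 ^ 230 = 111
byte 2:  42 ^  77 = 103
byte 3:   3 ^ 106 = 105
byte 4: 170 ^ 196 = 110
byte 5: 167 ^ 135 =  32
byte 6: 137 ^ 230 = 111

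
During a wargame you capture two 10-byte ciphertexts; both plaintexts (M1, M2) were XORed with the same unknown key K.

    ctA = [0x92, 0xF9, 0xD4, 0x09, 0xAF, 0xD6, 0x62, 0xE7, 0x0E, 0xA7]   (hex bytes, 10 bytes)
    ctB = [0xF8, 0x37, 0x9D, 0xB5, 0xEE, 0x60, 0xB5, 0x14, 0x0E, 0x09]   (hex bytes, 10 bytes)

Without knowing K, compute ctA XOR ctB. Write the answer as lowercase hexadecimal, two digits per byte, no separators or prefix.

6ace49bc41b6d7f300ae

ctA ⊕ ctB = (M1 ⊕ K) ⊕ (M2 ⊕ K) = M1 ⊕ M2 — the shared key cancels under XOR.
10010010 ^ 11111000 = 01101010
11111001 ^ 00110111 = 11001110
11010100 ^ 10011101 = 01001001
00001001 ^ 10110101 = 10111100
10101111 ^ 11101110 = 01000001
11010110 ^ 01100000 = 10110110
01100010 ^ 10110101 = 11010111
11100111 ^ 00010100 = 11110011
00001110 ^ 00001110 = 00000000
10100111 ^ 00001001 = 10101110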